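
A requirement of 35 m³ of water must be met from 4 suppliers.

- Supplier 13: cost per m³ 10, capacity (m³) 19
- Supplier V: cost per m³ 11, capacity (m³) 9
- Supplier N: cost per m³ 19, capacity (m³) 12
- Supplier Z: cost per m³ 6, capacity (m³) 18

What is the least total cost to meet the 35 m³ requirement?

278

Use suppliers in increasing cost order.
Supplier Z (6): use full 18 — 17 m³ to go.
Supplier 13 (10): take the remaining 17 — done.
Supplier V, Supplier N: unused.
Cost = 18×6 + 17×10 = 278.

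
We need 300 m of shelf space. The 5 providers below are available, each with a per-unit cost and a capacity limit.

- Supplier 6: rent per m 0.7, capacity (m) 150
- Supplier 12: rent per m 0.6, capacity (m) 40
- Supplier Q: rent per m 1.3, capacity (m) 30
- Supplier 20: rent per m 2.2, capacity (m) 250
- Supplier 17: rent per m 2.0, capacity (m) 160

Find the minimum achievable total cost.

Use providers in increasing cost order.
Supplier 12 (0.6): use full 40 — 260 m to go.
Supplier 6 (0.7): use full 150 — 110 m to go.
Supplier Q (1.3): use full 30 — 80 m to go.
Supplier 17 (2.0): take the remaining 80 — done.
Supplier 20: unused.
Cost = 40×0.6 + 150×0.7 + 30×1.3 + 80×2.0 = 328.

328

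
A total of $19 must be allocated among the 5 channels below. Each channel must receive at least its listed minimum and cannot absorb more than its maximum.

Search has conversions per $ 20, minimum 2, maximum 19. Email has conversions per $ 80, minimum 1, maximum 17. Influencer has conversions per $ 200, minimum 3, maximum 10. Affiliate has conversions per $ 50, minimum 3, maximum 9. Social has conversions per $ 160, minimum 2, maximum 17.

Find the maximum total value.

2750

Meeting every minimum uses 2+1+3+3+2 = 11 $, leaving 8.
Highest conversions per $ first: Influencer 200 > Social 160 > Email 80 > Affiliate 50 > Search 20.
Influencer: +7 to 10 (cap) ; 1 left.
Social has room for 15 more but only 1 remain, so it gets 3.
Total = 20×2 + 80×1 + 200×10 + 50×3 + 160×3 = 2750.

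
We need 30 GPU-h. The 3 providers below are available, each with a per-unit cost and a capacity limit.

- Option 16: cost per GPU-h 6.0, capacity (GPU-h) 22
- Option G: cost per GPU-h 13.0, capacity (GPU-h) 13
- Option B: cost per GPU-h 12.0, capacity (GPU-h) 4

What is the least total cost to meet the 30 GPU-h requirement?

Use providers in increasing cost order.
Option 16 at 6.0: take all 22 GPU-h → 8 still needed.
Option B at 12.0: take all 4 GPU-h → 4 still needed.
Option G at 13.0: take 4 of its 13 → requirement met.
Cost = 22×6.0 + 4×12.0 + 4×13.0 = 232.

232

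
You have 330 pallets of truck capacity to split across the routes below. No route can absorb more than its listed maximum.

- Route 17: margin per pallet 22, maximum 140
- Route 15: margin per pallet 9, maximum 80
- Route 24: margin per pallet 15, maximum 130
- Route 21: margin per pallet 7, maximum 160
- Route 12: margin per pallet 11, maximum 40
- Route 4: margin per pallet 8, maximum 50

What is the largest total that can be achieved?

5650

Rank by margin per pallet: Route 17 22 > Route 24 15 > Route 12 11 > Route 15 9 > Route 4 8 > Route 21 7.
Route 17: +140 to 140 (cap) → 190 left.
Route 24 takes 130 to reach its cap of 130 → 60 left.
Route 12: +40 to 40 (cap) → 20 left.
Route 15 has room for 80 but only 20 remain, so it gets 20.
Total = 22×140 + 9×20 + 15×130 + 11×40 = 5650.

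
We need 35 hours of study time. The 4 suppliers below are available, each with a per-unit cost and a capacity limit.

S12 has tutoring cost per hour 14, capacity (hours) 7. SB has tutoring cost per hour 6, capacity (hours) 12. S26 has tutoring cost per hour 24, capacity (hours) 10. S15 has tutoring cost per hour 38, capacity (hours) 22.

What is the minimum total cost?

Cheapest first:
Take 12 from SB at 6 — need 23 more.
S12 (14): use full 7 — 16 hours to go.
Take 10 from S26 at 24 — need 6 more.
Take 6 from S15 at 38 to finish.
Cost = 12×6 + 7×14 + 10×24 + 6×38 = 638.

638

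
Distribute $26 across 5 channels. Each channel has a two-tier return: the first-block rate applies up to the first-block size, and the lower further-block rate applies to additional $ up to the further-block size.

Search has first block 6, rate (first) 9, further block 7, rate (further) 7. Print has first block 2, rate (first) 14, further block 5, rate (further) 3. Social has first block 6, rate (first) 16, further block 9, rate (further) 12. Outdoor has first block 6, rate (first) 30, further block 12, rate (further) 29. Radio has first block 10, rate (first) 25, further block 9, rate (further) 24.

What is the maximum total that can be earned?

728

Treat each block as its own option and order by rate: Outdoor/tier1 30 > Outdoor/tier2 29 > Radio/tier1 25 > Radio/tier2 24 > Social/tier1 16 > Print/tier1 14 > Social/tier2 12 > Search/tier1 9 > Search/tier2 7 > Print/tier2 3.
Outdoor tier1 at 30: fill all 6 ; 20 left.
Outdoor/tier2 (29): +12 ; 8 left.
Radio tier1 at 25: only 8 left, fill 8.
Total = 30×6 + 29×12 + 25×8 = 728.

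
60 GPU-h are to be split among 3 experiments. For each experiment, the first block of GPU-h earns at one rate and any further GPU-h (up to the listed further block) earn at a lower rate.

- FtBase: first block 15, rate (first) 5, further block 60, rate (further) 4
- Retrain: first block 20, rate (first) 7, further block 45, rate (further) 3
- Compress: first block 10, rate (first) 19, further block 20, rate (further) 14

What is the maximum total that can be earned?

Rank every tier by rate: Compress/first 19 > Compress/second 14 > Retrain/first 7 > FtBase/first 5 > FtBase/second 4 > Retrain/second 3.
Compress/first (19): +10 → 50 left.
Fill Compress second block (20 at 14) → 30 left.
Fill Retrain first block (20 at 7) → 10 left.
FtBase first at 5: only 10 left, fill 10.
Total = 19×10 + 14×20 + 7×20 + 5×10 = 660.

660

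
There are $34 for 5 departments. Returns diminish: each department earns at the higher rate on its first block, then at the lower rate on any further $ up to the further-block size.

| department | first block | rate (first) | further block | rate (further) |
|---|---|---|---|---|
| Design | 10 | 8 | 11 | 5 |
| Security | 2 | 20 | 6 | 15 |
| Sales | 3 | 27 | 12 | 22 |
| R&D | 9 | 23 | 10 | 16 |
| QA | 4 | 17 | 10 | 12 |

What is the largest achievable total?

Order all 10 blocks by rate: Sales/first 27 > R&D/first 23 > Sales/second 22 > Security/first 20 > QA/first 17 > R&D/second 16 > Security/second 15 > QA/second 12 > Design/first 8 > Design/second 5.
Sales first at 27: fill all 3 — 31 left.
Fill R&D first block (9 at 23) — 22 left.
Sales second at 22: fill all 12 — 10 left.
Security first at 20: fill all 2 — 8 left.
Fill QA first block (4 at 17) — 4 left.
R&D/second: +4 of 10 at 16; pool empty.
Total = 27×3 + 23×9 + 22×12 + 20×2 + 17×4 + 16×4 = 724.

724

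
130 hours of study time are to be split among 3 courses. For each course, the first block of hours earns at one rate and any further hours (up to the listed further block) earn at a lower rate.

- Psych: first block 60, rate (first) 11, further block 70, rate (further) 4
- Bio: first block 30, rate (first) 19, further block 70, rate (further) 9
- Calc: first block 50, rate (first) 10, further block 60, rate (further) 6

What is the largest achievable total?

Order all 6 blocks by rate: Bio/first 19 > Psych/first 11 > Calc/first 10 > Bio/second 9 > Calc/second 6 > Psych/second 4.
Fill Bio first block (30 at 19) → 100 left.
Psych first at 11: fill all 60 → 40 left.
Calc first at 10: only 40 left, fill 40.
Total = 19×30 + 11×60 + 10×40 = 1630.

1630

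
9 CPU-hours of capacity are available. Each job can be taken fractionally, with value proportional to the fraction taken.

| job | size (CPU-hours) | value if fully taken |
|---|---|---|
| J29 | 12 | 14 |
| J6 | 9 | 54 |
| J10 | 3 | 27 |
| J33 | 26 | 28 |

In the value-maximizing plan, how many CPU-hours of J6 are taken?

Best value per unit of size first: J10 27/3≈9, J6 54/9≈6, J29 14/12≈1.17, J33 28/26≈1.08.
Take all of J10 (3 CPU-hours, value 27) — 6 CPU-hours left.
Only 6 CPU-hours remain; take 6/9 of J6 for value 54×6/9 = 36.

6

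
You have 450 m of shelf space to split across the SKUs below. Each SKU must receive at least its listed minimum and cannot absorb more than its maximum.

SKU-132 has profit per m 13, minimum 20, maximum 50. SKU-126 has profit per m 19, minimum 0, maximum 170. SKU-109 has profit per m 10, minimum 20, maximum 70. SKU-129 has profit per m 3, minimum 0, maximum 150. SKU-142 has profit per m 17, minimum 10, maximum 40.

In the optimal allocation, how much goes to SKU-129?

Meeting every minimum uses 20+0+20+0+10 = 50 m, leaving 400.
Highest profit per m first: SKU-126 19 > SKU-142 17 > SKU-132 13 > SKU-109 10 > SKU-129 3.
SKU-126: +170 to 170 (cap) — 230 left.
Give SKU-142 30 more to hit its cap of 40 — 200 left.
SKU-132 takes 30 more to reach its cap of 50 — 170 left.
SKU-109: +50 to 70 (cap) — 120 left.
SKU-129: +120 (room for 150) → 120. Pool exhausted.

120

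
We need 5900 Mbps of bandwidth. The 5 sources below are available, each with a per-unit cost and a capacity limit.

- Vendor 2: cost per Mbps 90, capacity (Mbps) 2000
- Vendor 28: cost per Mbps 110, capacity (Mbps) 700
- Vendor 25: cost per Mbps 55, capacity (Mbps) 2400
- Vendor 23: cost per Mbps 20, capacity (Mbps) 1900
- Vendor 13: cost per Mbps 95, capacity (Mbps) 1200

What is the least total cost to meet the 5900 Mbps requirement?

Cheapest first:
Vendor 23 (20): use full 1900 ; 4000 Mbps to go.
Vendor 25 at 55: take all 2400 Mbps ; 1600 still needed.
Vendor 2 (90): take the remaining 1600 ; done.
Vendor 13, Vendor 28: unused.
Cost = 1900×20 + 2400×55 + 1600×90 = 314000.

314000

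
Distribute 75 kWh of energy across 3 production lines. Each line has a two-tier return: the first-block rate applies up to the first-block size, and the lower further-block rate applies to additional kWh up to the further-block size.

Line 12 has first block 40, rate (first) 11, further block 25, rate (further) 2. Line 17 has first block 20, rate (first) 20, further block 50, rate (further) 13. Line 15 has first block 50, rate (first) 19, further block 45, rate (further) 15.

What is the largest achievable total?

Treat each block as its own option and order by rate: Line 17/T1 20 > Line 15/T1 19 > Line 15/T2 15 > Line 17/T2 13 > Line 12/T1 11 > Line 12/T2 2.
Line 17/T1 (20): +20 — 55 left.
Fill Line 15 T1 block (50 at 19) — 5 left.
Line 15/T2: +5 of 45 at 15; pool empty.
Total = 20×20 + 19×50 + 15×5 = 1425.

1425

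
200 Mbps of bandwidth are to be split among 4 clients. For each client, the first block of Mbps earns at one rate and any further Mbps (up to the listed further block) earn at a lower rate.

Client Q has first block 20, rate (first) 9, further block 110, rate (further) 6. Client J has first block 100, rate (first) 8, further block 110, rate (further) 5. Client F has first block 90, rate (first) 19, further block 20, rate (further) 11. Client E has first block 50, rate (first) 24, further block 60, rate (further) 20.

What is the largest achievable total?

4110

Treat each block as its own option and order by rate: Client E/first 24 > Client E/second 20 > Client F/first 19 > Client F/second 11 > Client Q/first 9 > Client J/first 8 > Client Q/second 6 > Client J/second 5.
Client E first at 24: fill all 50 → 150 left.
Client E second at 20: fill all 60 → 90 left.
Client F/first (19): +90 → 0 left.
Total = 24×50 + 20×60 + 19×90 = 4110.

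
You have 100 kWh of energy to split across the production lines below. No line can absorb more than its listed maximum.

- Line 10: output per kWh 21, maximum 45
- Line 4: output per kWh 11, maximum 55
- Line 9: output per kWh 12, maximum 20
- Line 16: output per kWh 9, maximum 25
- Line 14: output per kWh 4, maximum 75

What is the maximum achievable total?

1570

Rank by output per kWh: Line 10 21 > Line 9 12 > Line 4 11 > Line 16 9 > Line 14 4.
Line 10 takes 45 to reach its cap of 45 → 55 left.
Line 9 takes 20 to reach its cap of 20 → 35 left.
Line 4 has room for 55 but only 35 remain, so it gets 35.
Total = 21×45 + 11×35 + 12×20 = 1570.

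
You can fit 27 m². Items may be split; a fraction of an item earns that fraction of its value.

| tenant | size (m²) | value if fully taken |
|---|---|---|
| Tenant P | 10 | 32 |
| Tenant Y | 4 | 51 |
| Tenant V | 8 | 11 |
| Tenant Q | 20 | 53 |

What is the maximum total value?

117.45

Rank by value-to-size ratio: Tenant Y 51/4≈12.8, Tenant P 32/10≈3.2, Tenant Q 53/20≈2.65, Tenant V 11/8≈1.38.
Take all of Tenant Y (4 m², value 51) — 23 m² left.
Tenant P: take in full, 10 m² for value 32 — 13 left.
Only 13 m² remain; take 13/20 of Tenant Q for value 53×13/20 = 34.45.
Total value = 117.45.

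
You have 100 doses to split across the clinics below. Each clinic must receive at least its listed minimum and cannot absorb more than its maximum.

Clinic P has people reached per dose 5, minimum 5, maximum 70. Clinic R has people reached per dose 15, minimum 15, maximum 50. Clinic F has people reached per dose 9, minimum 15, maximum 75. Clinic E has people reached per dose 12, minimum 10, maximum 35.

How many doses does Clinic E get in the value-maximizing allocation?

30

Meeting every minimum uses 5+15+15+10 = 45 doses, leaving 55.
Highest people reached per dose first: Clinic R 15 > Clinic E 12 > Clinic F 9 > Clinic P 5.
Clinic R takes 35 more to reach its cap of 50 → 20 left.
Clinic E has room for 25 more but only 20 remain, so it gets 30.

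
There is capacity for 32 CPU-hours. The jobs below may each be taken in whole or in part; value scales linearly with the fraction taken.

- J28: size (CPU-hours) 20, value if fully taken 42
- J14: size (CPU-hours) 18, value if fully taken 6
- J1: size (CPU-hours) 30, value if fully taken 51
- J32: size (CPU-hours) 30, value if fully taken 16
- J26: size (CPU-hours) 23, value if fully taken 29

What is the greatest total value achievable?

Best value per unit of size first: J28 42/20≈2.1, J1 51/30≈1.7, J26 29/23≈1.26, J32 16/30≈0.533, J14 6/18≈0.333.
All 20 CPU-hours of J28 fit (value 42) — 12 remain.
12 CPU-hours left: a 12/30 share of J1 gives 51×12/30 = 20.4.
Total value = 62.4.

62.4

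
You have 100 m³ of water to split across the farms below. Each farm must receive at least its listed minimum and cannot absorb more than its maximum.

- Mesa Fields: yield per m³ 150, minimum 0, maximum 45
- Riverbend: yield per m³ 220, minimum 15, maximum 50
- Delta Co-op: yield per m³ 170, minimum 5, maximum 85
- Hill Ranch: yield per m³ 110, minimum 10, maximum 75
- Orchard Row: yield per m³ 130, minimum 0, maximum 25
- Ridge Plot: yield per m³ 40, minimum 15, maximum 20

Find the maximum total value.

Meeting every minimum uses 0+15+5+10+0+15 = 45 m³, leaving 55.
Order the farms by yield per m³: Riverbend 220 > Delta Co-op 170 > Mesa Fields 150 > Orchard Row 130 > Hill Ranch 110 > Ridge Plot 40.
Give Riverbend 35 more to hit its cap of 50 → 20 left.
Delta Co-op has room for 80 more but only 20 remain, so it gets 25.
Total = 220×50 + 170×25 + 110×10 + 40×15 = 16950.

16950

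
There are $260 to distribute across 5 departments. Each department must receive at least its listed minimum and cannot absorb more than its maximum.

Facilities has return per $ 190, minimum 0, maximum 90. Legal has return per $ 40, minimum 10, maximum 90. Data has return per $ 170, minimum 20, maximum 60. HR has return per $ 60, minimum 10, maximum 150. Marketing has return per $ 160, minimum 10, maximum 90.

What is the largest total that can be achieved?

42700

Meeting every minimum uses 0+10+20+10+10 = 50 $, leaving 210.
Rank by return per $: Facilities 190 > Data 170 > Marketing 160 > HR 60 > Legal 40.
Give Facilities 90 more to hit its cap of 90 → 120 left.
Data: +40 to 60 (cap) → 80 left.
Give Marketing 80 more to hit its cap of 90 → 0 left.
Total = 190×90 + 40×10 + 170×60 + 60×10 + 160×90 = 42700.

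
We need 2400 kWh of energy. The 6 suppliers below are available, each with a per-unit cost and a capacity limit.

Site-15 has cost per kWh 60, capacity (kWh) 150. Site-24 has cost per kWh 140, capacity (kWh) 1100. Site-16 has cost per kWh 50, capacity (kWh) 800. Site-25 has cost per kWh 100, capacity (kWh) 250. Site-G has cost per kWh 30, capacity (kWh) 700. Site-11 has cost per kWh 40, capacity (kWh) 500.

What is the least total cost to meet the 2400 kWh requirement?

Use suppliers in increasing cost order.
Take 700 from Site-G at 30 ; need 1700 more.
Site-11 (40): use full 500 ; 1200 kWh to go.
Site-16 (50): use full 800 ; 400 kWh to go.
Site-15 at 60: take all 150 kWh ; 250 still needed.
Take 250 from Site-25 at 100 ; need 0 more.
Site-24: unused.
Cost = 700×30 + 500×40 + 800×50 + 150×60 + 250×100 = 115000.

115000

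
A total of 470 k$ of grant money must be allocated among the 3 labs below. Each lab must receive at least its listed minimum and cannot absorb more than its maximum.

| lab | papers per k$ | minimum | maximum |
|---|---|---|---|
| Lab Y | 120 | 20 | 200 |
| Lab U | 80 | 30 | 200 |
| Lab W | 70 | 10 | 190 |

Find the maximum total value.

Meeting every minimum uses 20+30+10 = 60 k$, leaving 410.
Rank by papers per k$: Lab Y 120 > Lab U 80 > Lab W 70.
Lab Y: +180 to 200 (cap) — 230 left.
Give Lab U 170 more to hit its cap of 200 — 60 left.
Only 60 left; Lab W takes them to reach 70.
Total = 120×200 + 80×200 + 70×70 = 44900.

44900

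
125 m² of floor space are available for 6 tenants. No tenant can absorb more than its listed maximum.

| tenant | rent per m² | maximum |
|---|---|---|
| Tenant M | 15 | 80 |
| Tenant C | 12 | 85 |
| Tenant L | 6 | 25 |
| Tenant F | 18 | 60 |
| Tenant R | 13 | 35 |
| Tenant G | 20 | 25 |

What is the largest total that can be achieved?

2180

Highest rent per m² first: Tenant G 20 > Tenant F 18 > Tenant M 15 > Tenant R 13 > Tenant C 12 > Tenant L 6.
Tenant G: +25 to 25 (cap) — 100 left.
Give Tenant F 60 to hit its cap of 60 — 40 left.
Tenant M: +40 (room for 80) → 40. Pool exhausted.
Total = 15×40 + 18×60 + 20×25 = 2180.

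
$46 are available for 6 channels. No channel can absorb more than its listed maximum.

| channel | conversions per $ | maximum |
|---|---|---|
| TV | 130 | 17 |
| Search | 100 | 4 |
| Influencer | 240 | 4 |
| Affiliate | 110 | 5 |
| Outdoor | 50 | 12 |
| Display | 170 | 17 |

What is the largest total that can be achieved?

6910

Highest conversions per $ first: Influencer 240 > Display 170 > TV 130 > Affiliate 110 > Search 100 > Outdoor 50.
Give Influencer 4 to hit its cap of 4 → 42 left.
Display takes 17 to reach its cap of 17 → 25 left.
Give TV 17 to hit its cap of 17 → 8 left.
Affiliate: +5 to 5 (cap) → 3 left.
Only 3 left; Search takes them to reach 3.
Total = 130×17 + 100×3 + 240×4 + 110×5 + 170×17 = 6910.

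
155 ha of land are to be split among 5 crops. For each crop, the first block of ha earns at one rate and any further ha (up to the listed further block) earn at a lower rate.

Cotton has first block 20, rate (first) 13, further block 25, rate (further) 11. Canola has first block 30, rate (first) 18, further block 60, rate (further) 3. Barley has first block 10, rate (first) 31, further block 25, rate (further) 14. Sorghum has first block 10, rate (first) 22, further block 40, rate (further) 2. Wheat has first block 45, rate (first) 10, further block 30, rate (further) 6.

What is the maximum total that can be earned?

Treat each block as its own option and order by rate: Barley/first 31 > Sorghum/first 22 > Canola/first 18 > Barley/second 14 > Cotton/first 13 > Cotton/second 11 > Wheat/first 10 > Wheat/second 6 > Canola/second 3 > Sorghum/second 2.
Barley first at 31: fill all 10 — 145 left.
Fill Sorghum first block (10 at 22) — 135 left.
Canola first at 18: fill all 30 — 105 left.
Barley second at 14: fill all 25 — 80 left.
Cotton/first (13): +20 — 60 left.
Cotton second at 11: fill all 25 — 35 left.
Wheat first at 10: only 35 left, fill 35.
Total = 31×10 + 22×10 + 18×30 + 14×25 + 13×20 + 11×25 + 10×35 = 2305.

2305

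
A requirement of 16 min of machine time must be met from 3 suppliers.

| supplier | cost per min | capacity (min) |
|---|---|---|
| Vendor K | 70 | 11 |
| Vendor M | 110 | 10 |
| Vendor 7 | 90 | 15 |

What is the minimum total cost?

Cheapest first:
Vendor K at 70: take all 11 min ; 5 still needed.
Vendor 7 at 90: take 5 of its 15 ; requirement met.
Vendor M: unused.
Cost = 11×70 + 5×90 = 1220.

1220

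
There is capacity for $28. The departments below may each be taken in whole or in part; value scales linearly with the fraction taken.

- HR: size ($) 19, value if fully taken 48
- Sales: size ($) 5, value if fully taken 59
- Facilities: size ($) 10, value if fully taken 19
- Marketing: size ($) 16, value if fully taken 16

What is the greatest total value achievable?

114.6

Sort by value density: Sales 59/5≈11.8, HR 48/19≈2.53, Facilities 19/10≈1.9, Marketing 16/16≈1.
All 5 $ of Sales fit (value 59) → 23 remain.
HR: take in full, 19 $ for value 48 → 4 left.
Only 4 $ remain; take 4/10 of Facilities for value 19×4/10 = 7.6.
Total value = 114.6.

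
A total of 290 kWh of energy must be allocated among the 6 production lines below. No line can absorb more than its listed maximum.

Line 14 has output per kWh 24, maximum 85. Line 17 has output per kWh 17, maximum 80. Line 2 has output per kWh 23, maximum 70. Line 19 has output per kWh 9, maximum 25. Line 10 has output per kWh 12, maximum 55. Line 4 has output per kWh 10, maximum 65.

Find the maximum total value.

5670

Order the production lines by output per kWh: Line 14 24 > Line 2 23 > Line 17 17 > Line 10 12 > Line 4 10 > Line 19 9.
Give Line 14 85 to hit its cap of 85 — 205 left.
Give Line 2 70 to hit its cap of 70 — 135 left.
Line 17 takes 80 to reach its cap of 80 — 55 left.
Line 10 takes 55 to reach its cap of 55 — 0 left.
Total = 24×85 + 17×80 + 23×70 + 12×55 = 5670.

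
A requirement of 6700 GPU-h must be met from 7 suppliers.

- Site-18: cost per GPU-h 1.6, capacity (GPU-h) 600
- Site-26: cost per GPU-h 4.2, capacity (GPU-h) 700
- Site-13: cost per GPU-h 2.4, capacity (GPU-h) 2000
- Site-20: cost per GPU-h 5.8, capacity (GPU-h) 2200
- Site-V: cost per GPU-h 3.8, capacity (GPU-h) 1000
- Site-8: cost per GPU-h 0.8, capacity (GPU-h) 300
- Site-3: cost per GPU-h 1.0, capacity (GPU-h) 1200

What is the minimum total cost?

19160

Fill from the cheapest supplier first.
Take 300 from Site-8 at 0.8 → need 6400 more.
Take 1200 from Site-3 at 1.0 → need 5200 more.
Take 600 from Site-18 at 1.6 → need 4600 more.
Site-13 at 2.4: take all 2000 GPU-h → 2600 still needed.
Take 1000 from Site-V at 3.8 → need 1600 more.
Site-26 (4.2): use full 700 → 900 GPU-h to go.
Site-20 (5.8): take the remaining 900 → done.
Cost = 300×0.8 + 1200×1.0 + 600×1.6 + 2000×2.4 + 1000×3.8 + 700×4.2 + 900×5.8 = 19160.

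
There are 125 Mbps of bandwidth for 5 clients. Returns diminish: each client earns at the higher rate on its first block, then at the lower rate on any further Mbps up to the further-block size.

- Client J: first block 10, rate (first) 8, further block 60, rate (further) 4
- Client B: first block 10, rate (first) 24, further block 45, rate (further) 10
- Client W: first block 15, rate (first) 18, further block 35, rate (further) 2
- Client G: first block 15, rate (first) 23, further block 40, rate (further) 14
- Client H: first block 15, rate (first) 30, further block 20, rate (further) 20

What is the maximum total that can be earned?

2365

Order all 10 blocks by rate: Client H/first 30 > Client B/first 24 > Client G/first 23 > Client H/second 20 > Client W/first 18 > Client G/second 14 > Client B/second 10 > Client J/first 8 > Client J/second 4 > Client W/second 2.
Client H/first (30): +15 ; 110 left.
Client B first at 24: fill all 10 ; 100 left.
Fill Client G first block (15 at 23) ; 85 left.
Fill Client H second block (20 at 20) ; 65 left.
Fill Client W first block (15 at 18) ; 50 left.
Fill Client G second block (40 at 14) ; 10 left.
10 remain; put them into Client B second at 10.
Total = 30×15 + 24×10 + 23×15 + 20×20 + 18×15 + 14×40 + 10×10 = 2365.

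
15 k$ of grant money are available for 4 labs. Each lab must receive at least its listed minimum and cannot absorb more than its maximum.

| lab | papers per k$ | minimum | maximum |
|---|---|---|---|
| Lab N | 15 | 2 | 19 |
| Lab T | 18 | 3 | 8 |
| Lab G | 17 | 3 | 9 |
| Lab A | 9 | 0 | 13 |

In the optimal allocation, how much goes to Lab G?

Meeting every minimum uses 2+3+3+0 = 8 k$, leaving 7.
Rank by papers per k$: Lab T 18 > Lab G 17 > Lab N 15 > Lab A 9.
Give Lab T 5 more to hit its cap of 8 → 2 left.
Lab G: +2 (room for 6) → 5. Pool exhausted.

5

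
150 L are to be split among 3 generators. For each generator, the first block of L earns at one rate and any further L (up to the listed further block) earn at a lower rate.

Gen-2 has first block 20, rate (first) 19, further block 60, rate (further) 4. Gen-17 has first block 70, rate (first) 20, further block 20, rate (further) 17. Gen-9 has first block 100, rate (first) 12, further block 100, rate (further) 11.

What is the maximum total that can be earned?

Treat each block as its own option and order by rate: Gen-17/first 20 > Gen-2/first 19 > Gen-17/second 17 > Gen-9/first 12 > Gen-9/second 11 > Gen-2/second 4.
Fill Gen-17 first block (70 at 20) — 80 left.
Gen-2/first (19): +20 — 60 left.
Gen-17/second (17): +20 — 40 left.
40 remain; put them into Gen-9 first at 12.
Total = 20×70 + 19×20 + 17×20 + 12×40 = 2600.

2600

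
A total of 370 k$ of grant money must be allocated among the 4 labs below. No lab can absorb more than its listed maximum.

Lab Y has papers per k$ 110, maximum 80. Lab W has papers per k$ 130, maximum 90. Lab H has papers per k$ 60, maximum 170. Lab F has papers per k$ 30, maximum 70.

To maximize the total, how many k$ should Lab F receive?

30

Order the labs by papers per k$: Lab W 130 > Lab Y 110 > Lab H 60 > Lab F 30.
Lab W takes 90 to reach its cap of 90 — 280 left.
Lab Y takes 80 to reach its cap of 80 — 200 left.
Give Lab H 170 to hit its cap of 170 — 30 left.
Lab F: +30 (room for 70) → 30. Pool exhausted.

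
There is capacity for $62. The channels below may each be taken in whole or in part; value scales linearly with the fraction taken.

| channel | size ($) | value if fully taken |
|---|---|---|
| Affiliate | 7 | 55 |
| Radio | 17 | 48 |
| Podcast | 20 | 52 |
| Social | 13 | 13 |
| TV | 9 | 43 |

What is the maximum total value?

207

Rank by value-to-size ratio: Affiliate 55/7≈7.86, TV 43/9≈4.78, Radio 48/17≈2.82, Podcast 52/20≈2.6, Social 13/13≈1.
Affiliate: take in full, 7 $ for value 55 — 55 left.
All 9 $ of TV fit (value 43) — 46 remain.
All 17 $ of Radio fit (value 48) — 29 remain.
Take all of Podcast (20 $, value 52) — 9 $ left.
Only 9 $ remain; take 9/13 of Social for value 13×9/13 = 9.
Total value = 207.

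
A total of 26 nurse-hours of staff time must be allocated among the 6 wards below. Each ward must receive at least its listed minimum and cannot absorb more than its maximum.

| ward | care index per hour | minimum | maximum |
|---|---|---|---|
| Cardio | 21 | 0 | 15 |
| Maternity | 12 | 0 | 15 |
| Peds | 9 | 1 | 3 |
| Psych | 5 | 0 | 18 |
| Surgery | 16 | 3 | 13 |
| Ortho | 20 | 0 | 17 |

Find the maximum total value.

Meeting every minimum uses 0+0+1+0+3+0 = 4 nurse-hours, leaving 22.
Rank by care index per hour: Cardio 21 > Ortho 20 > Surgery 16 > Maternity 12 > Peds 9 > Psych 5.
Cardio takes 15 more to reach its cap of 15 → 7 left.
Ortho has room for 17 more but only 7 remain, so it gets 7.
Total = 21×15 + 9×1 + 16×3 + 20×7 = 512.

512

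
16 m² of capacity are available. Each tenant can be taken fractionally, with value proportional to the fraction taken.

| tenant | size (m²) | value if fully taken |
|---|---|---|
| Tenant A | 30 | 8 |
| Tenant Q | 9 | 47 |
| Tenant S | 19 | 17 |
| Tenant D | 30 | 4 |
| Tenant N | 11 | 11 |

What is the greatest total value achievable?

54

Best value per unit of size first: Tenant Q 47/9≈5.22, Tenant N 11/11≈1, Tenant S 17/19≈0.895, Tenant A 8/30≈0.267, Tenant D 4/30≈0.133.
All 9 m² of Tenant Q fit (value 47) ; 7 remain.
Fill the last 7 m² with part of Tenant N: 7/11 of it earns 7.
Total value = 54.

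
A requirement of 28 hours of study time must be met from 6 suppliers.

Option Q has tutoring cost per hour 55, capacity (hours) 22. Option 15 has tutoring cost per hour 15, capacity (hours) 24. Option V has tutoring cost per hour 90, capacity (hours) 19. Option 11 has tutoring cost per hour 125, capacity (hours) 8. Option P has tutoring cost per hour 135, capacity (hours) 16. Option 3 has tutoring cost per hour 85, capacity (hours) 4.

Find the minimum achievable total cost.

580

Fill from the cheapest supplier first.
Option 15 at 15: take all 24 hours ; 4 still needed.
Option Q (55): take the remaining 4 ; done.
Option 3, Option V, Option 11, Option P: unused.
Cost = 24×15 + 4×55 = 580.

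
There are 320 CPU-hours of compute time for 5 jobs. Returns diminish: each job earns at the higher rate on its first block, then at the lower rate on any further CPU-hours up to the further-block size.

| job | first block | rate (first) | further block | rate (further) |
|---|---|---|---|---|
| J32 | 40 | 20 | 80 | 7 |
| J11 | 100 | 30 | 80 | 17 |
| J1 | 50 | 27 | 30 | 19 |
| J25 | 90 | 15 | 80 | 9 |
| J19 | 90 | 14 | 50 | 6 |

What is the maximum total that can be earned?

Order all 10 blocks by rate: J11/tier1 30 > J1/tier1 27 > J32/tier1 20 > J1/tier2 19 > J11/tier2 17 > J25/tier1 15 > J19/tier1 14 > J25/tier2 9 > J32/tier2 7 > J19/tier2 6.
J11/tier1 (30): +100 → 220 left.
J1/tier1 (27): +50 → 170 left.
Fill J32 tier1 block (40 at 20) → 130 left.
J1 tier2 at 19: fill all 30 → 100 left.
Fill J11 tier2 block (80 at 17) → 20 left.
20 remain; put them into J25 tier1 at 15.
Total = 30×100 + 27×50 + 20×40 + 19×30 + 17×80 + 15×20 = 7380.

7380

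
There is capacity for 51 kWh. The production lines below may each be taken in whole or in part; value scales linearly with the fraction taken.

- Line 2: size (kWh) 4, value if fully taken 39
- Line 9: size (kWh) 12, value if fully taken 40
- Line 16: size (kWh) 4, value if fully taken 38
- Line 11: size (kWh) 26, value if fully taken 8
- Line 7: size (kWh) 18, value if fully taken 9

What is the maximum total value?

Rank by value-to-size ratio: Line 2 39/4≈9.75, Line 16 38/4≈9.5, Line 9 40/12≈3.33, Line 7 9/18≈0.5, Line 11 8/26≈0.308.
Line 2: take in full, 4 kWh for value 39 — 47 left.
All 4 kWh of Line 16 fit (value 38) — 43 remain.
Take all of Line 9 (12 kWh, value 40) — 31 kWh left.
Line 7: take in full, 18 kWh for value 9 — 13 left.
Only 13 kWh remain; take 13/26 of Line 11 for value 8×13/26 = 4.
Total value = 130.

130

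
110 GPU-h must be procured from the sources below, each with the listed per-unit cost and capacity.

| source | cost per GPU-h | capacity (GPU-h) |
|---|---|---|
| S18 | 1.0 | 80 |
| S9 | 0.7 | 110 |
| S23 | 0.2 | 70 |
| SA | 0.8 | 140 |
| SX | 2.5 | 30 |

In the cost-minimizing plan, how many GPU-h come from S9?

Fill from the cheapest source first.
S23 (0.2): use full 70 → 40 GPU-h to go.
S9 (0.7): take the remaining 40 → done.
SA, S18, SX: unused.

40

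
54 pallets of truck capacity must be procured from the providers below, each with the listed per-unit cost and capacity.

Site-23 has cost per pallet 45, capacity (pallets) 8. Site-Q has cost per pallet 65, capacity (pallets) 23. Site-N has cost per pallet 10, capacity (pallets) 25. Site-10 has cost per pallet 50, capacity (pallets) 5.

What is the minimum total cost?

Fill from the cheapest provider first.
Site-N (10): use full 25 — 29 pallets to go.
Site-23 (45): use full 8 — 21 pallets to go.
Site-10 (50): use full 5 — 16 pallets to go.
Site-Q (65): take the remaining 16 — done.
Cost = 25×10 + 8×45 + 5×50 + 16×65 = 1900.

1900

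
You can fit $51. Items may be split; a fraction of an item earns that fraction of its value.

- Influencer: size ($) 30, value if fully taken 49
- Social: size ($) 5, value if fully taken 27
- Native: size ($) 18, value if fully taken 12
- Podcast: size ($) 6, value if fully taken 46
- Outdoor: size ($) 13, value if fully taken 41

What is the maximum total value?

158.1

Best value per unit of size first: Podcast 46/6≈7.67, Social 27/5≈5.4, Outdoor 41/13≈3.15, Influencer 49/30≈1.63, Native 12/18≈0.667.
All 6 $ of Podcast fit (value 46) — 45 remain.
Social: take in full, 5 $ for value 27 — 40 left.
Take all of Outdoor (13 $, value 41) — 27 $ left.
27 $ left: a 27/30 share of Influencer gives 49×27/30 = 44.1.
Total value = 158.1.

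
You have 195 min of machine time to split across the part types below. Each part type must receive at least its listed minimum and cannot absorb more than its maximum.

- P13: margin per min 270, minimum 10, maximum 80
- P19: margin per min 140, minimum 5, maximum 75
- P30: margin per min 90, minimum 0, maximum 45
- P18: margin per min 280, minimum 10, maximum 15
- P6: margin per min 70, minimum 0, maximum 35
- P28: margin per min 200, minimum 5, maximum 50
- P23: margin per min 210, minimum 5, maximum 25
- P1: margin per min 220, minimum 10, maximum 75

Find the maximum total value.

47150

Meeting every minimum uses 10+5+0+10+0+5+5+10 = 45 min, leaving 150.
Rank by margin per min: P18 280 > P13 270 > P1 220 > P23 210 > P28 200 > P19 140 > P30 90 > P6 70.
P18 takes 5 more to reach its cap of 15 ; 145 left.
Give P13 70 more to hit its cap of 80 ; 75 left.
P1: +65 to 75 (cap) ; 10 left.
Only 10 left; P23 takes them to reach 15.
Total = 270×80 + 140×5 + 280×15 + 200×5 + 210×15 + 220×75 = 47150.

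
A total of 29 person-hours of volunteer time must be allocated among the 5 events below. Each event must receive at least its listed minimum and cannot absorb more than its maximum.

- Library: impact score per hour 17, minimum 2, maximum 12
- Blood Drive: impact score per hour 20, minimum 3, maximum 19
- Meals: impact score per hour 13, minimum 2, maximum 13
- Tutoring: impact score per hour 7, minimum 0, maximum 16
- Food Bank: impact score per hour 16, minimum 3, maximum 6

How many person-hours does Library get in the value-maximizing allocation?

Meeting every minimum uses 2+3+2+0+3 = 10 person-hours, leaving 19.
Order the events by impact score per hour: Blood Drive 20 > Library 17 > Food Bank 16 > Meals 13 > Tutoring 7.
Give Blood Drive 16 more to hit its cap of 19 — 3 left.
Only 3 left; Library takes them to reach 5.

5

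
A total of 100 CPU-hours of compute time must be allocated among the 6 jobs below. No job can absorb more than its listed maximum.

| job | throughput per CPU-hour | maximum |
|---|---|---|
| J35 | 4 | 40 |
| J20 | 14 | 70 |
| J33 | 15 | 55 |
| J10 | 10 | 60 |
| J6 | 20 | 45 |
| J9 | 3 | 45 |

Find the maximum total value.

Rank by throughput per CPU-hour: J6 20 > J33 15 > J20 14 > J10 10 > J35 4 > J9 3.
Give J6 45 to hit its cap of 45 → 55 left.
J33 takes 55 to reach its cap of 55 → 0 left.
Total = 15×55 + 20×45 = 1725.

1725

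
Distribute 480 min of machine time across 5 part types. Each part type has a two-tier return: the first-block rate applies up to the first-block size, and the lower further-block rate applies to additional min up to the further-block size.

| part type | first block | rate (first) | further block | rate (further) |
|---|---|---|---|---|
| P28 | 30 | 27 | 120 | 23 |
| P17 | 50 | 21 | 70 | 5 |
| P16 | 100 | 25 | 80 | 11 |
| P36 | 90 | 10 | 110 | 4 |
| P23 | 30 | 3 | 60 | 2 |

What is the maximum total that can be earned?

Order all 10 blocks by rate: P28/first 27 > P16/first 25 > P28/second 23 > P17/first 21 > P16/second 11 > P36/first 10 > P17/second 5 > P36/second 4 > P23/first 3 > P23/second 2.
P28 first at 27: fill all 30 — 450 left.
P16 first at 25: fill all 100 — 350 left.
P28 second at 23: fill all 120 — 230 left.
P17/first (21): +50 — 180 left.
Fill P16 second block (80 at 11) — 100 left.
P36/first (10): +90 — 10 left.
P17/second: +10 of 70 at 5; pool empty.
Total = 27×30 + 25×100 + 23×120 + 21×50 + 11×80 + 10×90 + 5×10 = 8950.

8950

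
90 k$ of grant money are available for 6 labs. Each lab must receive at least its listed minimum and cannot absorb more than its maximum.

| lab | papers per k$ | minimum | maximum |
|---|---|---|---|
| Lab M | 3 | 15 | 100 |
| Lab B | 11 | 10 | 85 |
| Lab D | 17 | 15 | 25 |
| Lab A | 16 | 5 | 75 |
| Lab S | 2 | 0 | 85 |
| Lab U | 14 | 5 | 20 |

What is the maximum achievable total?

1210

Meeting every minimum uses 15+10+15+5+0+5 = 50 k$, leaving 40.
Order the labs by papers per k$: Lab D 17 > Lab A 16 > Lab U 14 > Lab B 11 > Lab M 3 > Lab S 2.
Lab D: +10 to 25 (cap) ; 30 left.
Lab A has room for 70 more but only 30 remain, so it gets 35.
Total = 3×15 + 11×10 + 17×25 + 16×35 + 14×5 = 1210.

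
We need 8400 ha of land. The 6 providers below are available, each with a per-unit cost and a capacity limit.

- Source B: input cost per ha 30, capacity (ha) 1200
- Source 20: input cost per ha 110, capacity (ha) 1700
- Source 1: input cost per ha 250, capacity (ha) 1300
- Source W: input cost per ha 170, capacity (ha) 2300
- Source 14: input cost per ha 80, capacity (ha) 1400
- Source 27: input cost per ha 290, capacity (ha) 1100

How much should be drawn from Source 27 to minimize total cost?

500

Use providers in increasing cost order.
Source B (30): use full 1200 → 7200 ha to go.
Source 14 (80): use full 1400 → 5800 ha to go.
Source 20 (110): use full 1700 → 4100 ha to go.
Source W at 170: take all 2300 ha → 1800 still needed.
Source 1 (250): use full 1300 → 500 ha to go.
Source 27 at 290: take 500 of its 1100 → requirement met.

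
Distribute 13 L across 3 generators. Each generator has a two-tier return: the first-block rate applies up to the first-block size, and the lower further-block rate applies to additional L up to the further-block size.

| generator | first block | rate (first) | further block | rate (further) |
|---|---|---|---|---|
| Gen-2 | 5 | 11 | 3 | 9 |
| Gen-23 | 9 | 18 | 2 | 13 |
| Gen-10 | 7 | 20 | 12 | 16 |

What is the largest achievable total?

Treat each block as its own option and order by rate: Gen-10/tier1 20 > Gen-23/tier1 18 > Gen-10/tier2 16 > Gen-23/tier2 13 > Gen-2/tier1 11 > Gen-2/tier2 9.
Fill Gen-10 tier1 block (7 at 20) ; 6 left.
6 remain; put them into Gen-23 tier1 at 18.
Total = 20×7 + 18×6 = 248.

248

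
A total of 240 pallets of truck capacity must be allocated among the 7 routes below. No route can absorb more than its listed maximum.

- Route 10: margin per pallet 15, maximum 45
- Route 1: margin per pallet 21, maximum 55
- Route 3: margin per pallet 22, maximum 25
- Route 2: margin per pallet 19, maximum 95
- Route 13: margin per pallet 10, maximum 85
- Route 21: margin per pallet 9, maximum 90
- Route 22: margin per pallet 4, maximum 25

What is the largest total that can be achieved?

4385

Order the routes by margin per pallet: Route 3 22 > Route 1 21 > Route 2 19 > Route 10 15 > Route 13 10 > Route 21 9 > Route 22 4.
Route 3 takes 25 to reach its cap of 25 ; 215 left.
Route 1: +55 to 55 (cap) ; 160 left.
Give Route 2 95 to hit its cap of 95 ; 65 left.
Route 10: +45 to 45 (cap) ; 20 left.
Route 13 has room for 85 but only 20 remain, so it gets 20.
Total = 15×45 + 21×55 + 22×25 + 19×95 + 10×20 = 4385.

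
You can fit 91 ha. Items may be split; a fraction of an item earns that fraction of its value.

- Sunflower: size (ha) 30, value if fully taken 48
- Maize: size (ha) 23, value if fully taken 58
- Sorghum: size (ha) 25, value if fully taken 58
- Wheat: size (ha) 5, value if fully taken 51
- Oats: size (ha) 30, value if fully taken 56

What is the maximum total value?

Rank by value-to-size ratio: Wheat 51/5≈10.2, Maize 58/23≈2.52, Sorghum 58/25≈2.32, Oats 56/30≈1.87, Sunflower 48/30≈1.6.
Take all of Wheat (5 ha, value 51) — 86 ha left.
Take all of Maize (23 ha, value 58) — 63 ha left.
Take all of Sorghum (25 ha, value 58) — 38 ha left.
Take all of Oats (30 ha, value 56) — 8 ha left.
8 ha left: a 8/30 share of Sunflower gives 48×8/30 = 12.8.
Total value = 235.8.

235.8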